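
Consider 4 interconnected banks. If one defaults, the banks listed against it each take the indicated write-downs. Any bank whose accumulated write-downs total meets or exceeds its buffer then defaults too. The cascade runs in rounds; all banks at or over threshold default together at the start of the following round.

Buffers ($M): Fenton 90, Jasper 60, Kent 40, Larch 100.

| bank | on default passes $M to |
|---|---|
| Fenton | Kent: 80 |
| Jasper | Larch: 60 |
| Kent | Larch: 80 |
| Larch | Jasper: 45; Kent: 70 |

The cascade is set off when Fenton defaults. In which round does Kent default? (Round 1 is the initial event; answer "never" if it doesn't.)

Round 1 — Fenton defaults (initial).
  Kent: +80 → 80 ≥ 40
Round 2 — Kent defaults.
  Larch: +80 → 80 < 100
No further defaults.

2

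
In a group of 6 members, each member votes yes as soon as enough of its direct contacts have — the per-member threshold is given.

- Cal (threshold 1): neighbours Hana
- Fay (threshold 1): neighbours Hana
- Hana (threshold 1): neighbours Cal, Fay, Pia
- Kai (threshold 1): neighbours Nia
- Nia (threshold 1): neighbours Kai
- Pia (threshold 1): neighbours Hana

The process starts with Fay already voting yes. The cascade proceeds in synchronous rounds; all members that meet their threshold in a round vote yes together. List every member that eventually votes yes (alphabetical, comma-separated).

Round 1 — Fay votes yes (initial).
Round 2 — checking thresholds:
  Hana: 1 of 3 neighbours ≥ 1, votes yes.
Round 3 — checking thresholds:
  Cal: 1 of 1 neighbours ≥ 1, votes yes.
  Pia: 1 of 1 neighbours ≥ 1, votes yes.
Round 4 — no new yes votes; cascade stops.

Cal, Fay, Hana, Pia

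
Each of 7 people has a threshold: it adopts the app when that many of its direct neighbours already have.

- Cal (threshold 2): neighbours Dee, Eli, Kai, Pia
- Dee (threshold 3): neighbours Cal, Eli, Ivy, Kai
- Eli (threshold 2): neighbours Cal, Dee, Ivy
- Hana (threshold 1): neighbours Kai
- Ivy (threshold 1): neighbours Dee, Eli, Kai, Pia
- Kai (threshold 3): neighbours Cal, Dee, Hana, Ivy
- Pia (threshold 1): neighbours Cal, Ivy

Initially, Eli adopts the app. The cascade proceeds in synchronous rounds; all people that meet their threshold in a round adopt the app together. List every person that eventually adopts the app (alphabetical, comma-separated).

Round 1 — Eli adopts the app (initial).
Round 2 — checking thresholds:
  Cal: 1 of 4 neighbours < 2, not yet.
  Dee: 1 of 4 neighbours < 3, not yet.
  Ivy: 1 of 4 neighbours ≥ 1, adopts the app.
Round 3 — checking thresholds:
  Cal: 1 of 4 neighbours < 2, not yet.
  Dee: 2 of 4 neighbours < 3, not yet.
  Kai: 1 of 4 neighbours < 3, not yet.
  Pia: 1 of 2 neighbours ≥ 1, adopts the app.
Round 4 — checking thresholds:
  Cal: 2 of 4 neighbours ≥ 2, adopts the app.
  Dee: 2 of 4 neighbours < 3, not yet.
  Kai: 1 of 4 neighbours < 3, not yet.
Round 5 — checking thresholds:
  Dee: 3 of 4 neighbours ≥ 3, adopts the app.
  Kai: 2 of 4 neighbours < 3, not yet.
Round 6 — checking thresholds:
  Kai: 3 of 4 neighbours ≥ 3, adopts the app.
Round 7 — checking thresholds:
  Hana: 1 of 1 neighbours ≥ 1, adopts the app.
Round 8 — no new adoptions; cascade stops.

Cal, Dee, Eli, Hana, Ivy, Kai, Pia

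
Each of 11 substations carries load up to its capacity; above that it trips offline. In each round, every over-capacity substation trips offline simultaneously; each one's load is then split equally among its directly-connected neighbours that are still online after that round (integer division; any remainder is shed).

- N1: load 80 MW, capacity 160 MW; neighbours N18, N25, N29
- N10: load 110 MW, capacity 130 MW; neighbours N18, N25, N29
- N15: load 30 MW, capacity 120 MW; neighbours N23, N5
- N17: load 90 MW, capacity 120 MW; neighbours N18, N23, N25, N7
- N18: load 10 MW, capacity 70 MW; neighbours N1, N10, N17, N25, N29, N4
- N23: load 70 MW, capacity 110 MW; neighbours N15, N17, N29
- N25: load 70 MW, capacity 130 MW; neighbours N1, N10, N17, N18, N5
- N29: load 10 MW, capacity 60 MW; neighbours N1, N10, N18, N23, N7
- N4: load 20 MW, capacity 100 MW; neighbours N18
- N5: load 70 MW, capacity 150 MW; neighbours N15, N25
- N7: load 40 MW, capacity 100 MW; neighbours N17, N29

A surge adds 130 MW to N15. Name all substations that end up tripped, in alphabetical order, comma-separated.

Round 1 — N15 at 160 > 120. N15 trips offline.
  N15 sheds 160 MW to N23, N5: 80 each.
    N23: 70+80 = 150 > 110
    N5: 70+80 = 150 ≤ 150
Round 2 — N23 trips offline.
  N23 sheds 150 MW to N17, N29: 75 each.
    N17: 90+75 = 165 > 120
    N29: 10+75 = 85 > 60
Round 3 — N17, N29 trip offline.
  N17 sheds 165 MW to N18, N25, N7: 55 each.
    N18: 10+55 = 65 ≤ 70
    N25: 70+55 = 125 ≤ 130
    N7: 40+55 = 95 ≤ 100
  N29 sheds 85 MW to N1, N10, N18, N7: 21 each (1 lost).
    N1: 80+21 = 101 ≤ 160
    N10: 110+21 = 131 > 130
    N18: 65+21 = 86 > 70
    N7: 95+21 = 116 > 100
Round 4 — N10, N18, N7 trip offline.
  N10 sheds 131 MW to N25: 131 each.
    N25: 125+131 = 256 > 130
  N18 sheds 86 MW to N1, N25, N4: 28 each (2 lost).
    N1: 101+28 = 129 ≤ 160
    N25: 256+28 = 284 > 130
    N4: 20+28 = 48 ≤ 100
  N7 sheds 116 MW: no online neighbours, lost.
Round 5 — N25 trips offline.
  N25 sheds 284 MW to N1, N5: 142 each.
    N1: 129+142 = 271 > 160
    N5: 150+142 = 292 > 150
Round 6 — N1, N5 trip offline.
  N1 sheds 271 MW: no online neighbours, lost.
  N5 sheds 292 MW: no online neighbours, lost.
No further trips.

N1, N10, N15, N17, N18, N23, N25, N29, N5, N7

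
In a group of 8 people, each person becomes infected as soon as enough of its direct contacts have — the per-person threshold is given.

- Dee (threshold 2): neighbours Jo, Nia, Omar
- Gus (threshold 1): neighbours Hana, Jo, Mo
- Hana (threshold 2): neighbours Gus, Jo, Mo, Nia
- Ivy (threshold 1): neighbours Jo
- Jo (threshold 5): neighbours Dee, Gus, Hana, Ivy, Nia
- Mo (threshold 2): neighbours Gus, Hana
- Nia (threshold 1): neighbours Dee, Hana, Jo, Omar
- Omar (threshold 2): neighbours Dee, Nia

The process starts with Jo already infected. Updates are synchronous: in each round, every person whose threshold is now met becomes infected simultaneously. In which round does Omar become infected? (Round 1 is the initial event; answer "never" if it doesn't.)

Round 1 — Jo becomes infected (initial).
Round 2 — checking thresholds:
  Dee: 1 of 3 neighbours < 2, holds.
  Gus: 1 of 3 neighbours ≥ 1, becomes infected.
  Hana: 1 of 4 neighbours < 2, holds.
  Ivy: 1 of 1 neighbours ≥ 1, becomes infected.
  Nia: 1 of 4 neighbours ≥ 1, becomes infected.
Round 3 — checking thresholds:
  Dee: 2 of 3 neighbours ≥ 2, becomes infected.
  Hana: 3 of 4 neighbours ≥ 2, becomes infected.
  Mo: 1 of 2 neighbours < 2, holds.
  Omar: 1 of 2 neighbours < 2, holds.
Round 4 — checking thresholds:
  Mo: 2 of 2 neighbours ≥ 2, becomes infected.
  Omar: 2 of 2 neighbours ≥ 2, becomes infected.
Round 5 — no new infections; cascade stops.

4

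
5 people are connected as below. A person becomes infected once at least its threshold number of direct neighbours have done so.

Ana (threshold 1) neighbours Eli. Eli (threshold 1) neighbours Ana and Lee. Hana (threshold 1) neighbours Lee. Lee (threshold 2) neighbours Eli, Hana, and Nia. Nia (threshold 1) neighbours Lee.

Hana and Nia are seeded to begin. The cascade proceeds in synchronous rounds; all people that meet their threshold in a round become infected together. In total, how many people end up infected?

5

Round 1 — Hana, Nia become infected (initial).
Round 2 — checking thresholds:
  Lee: 2 of 3 neighbours ≥ 2, becomes infected.
Round 3 — checking thresholds:
  Eli: 1 of 2 neighbours ≥ 1, becomes infected.
Round 4 — checking thresholds:
  Ana: 1 of 1 neighbours ≥ 1, becomes infected.
Round 5 — no new infections; cascade stops.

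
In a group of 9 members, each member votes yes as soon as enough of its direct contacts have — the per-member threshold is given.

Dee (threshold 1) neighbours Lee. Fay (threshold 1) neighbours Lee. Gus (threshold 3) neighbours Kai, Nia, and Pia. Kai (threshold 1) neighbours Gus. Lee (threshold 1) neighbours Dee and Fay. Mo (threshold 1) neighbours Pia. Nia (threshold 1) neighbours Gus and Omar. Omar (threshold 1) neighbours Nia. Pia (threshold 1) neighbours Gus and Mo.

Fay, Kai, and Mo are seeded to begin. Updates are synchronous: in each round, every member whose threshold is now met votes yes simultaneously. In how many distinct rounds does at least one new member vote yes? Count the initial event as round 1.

Round 1 — Fay, Kai, Mo vote yes (initial).
Round 2 — checking thresholds:
  Gus: 1 of 3 neighbours < 3, below threshold.
  Lee: 1 of 2 neighbours ≥ 1, votes yes.
  Pia: 1 of 2 neighbours ≥ 1, votes yes.
Round 3 — checking thresholds:
  Dee: 1 of 1 neighbours ≥ 1, votes yes.
  Gus: 2 of 3 neighbours < 3, below threshold.
Round 4 — no new yes votes; cascade stops.

3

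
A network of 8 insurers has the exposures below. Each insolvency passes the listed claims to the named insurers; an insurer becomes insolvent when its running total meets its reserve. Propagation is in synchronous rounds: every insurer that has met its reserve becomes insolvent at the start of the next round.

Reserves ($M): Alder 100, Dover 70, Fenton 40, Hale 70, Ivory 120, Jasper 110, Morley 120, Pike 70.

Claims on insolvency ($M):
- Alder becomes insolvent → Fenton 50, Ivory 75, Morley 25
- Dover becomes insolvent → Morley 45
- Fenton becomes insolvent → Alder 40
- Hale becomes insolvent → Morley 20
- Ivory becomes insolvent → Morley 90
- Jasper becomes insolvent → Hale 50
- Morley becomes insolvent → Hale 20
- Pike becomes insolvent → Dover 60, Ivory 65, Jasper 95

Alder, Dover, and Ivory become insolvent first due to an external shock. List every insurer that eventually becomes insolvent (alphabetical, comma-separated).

Round 1 — Alder, Dover, Ivory become insolvent (initial).
  Fenton: +50 → 50 ≥ 40
  Morley: +25+45+90 → 160 ≥ 120
Round 2 — Fenton, Morley become insolvent.
  Hale: +20 → 20 < 70
No further insolvencies.

Alder, Dover, Fenton, Ivory, Morley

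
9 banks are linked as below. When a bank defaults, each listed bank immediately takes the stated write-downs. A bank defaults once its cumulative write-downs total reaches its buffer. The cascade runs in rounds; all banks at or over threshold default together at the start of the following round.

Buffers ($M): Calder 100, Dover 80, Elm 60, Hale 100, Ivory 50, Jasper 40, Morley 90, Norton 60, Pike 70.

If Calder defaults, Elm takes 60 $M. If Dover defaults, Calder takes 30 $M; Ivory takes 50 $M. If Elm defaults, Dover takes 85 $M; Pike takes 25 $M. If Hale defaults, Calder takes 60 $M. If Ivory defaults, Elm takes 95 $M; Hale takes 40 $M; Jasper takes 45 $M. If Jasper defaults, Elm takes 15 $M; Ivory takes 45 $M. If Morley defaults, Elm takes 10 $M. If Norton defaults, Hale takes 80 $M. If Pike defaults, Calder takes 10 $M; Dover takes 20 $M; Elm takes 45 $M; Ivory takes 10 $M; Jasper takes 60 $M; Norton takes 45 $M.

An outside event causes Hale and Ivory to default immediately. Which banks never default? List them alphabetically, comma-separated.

Round 1 — Hale, Ivory default (initial).
  Calder: +60 → 60 < 100
  Elm: +95 → 95 ≥ 60
  Jasper: +45 → 45 ≥ 40
Round 2 — Elm, Jasper default.
  Dover: +85 → 85 ≥ 80
  Pike: +25 → 25 < 70
Round 3 — Dover defaults.
  Calder: +30 → 90 < 100
No further defaults.

Calder, Morley, Norton, Pike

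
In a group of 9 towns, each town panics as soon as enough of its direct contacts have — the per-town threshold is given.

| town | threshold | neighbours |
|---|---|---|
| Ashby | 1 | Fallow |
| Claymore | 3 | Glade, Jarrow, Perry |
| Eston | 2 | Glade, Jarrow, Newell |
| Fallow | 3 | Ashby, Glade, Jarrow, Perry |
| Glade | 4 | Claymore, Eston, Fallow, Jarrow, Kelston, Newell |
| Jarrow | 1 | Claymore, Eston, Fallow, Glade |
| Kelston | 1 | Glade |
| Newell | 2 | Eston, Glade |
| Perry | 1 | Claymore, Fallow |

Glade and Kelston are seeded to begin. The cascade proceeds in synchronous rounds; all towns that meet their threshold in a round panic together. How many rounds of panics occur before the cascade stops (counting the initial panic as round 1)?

Round 1 — Glade, Kelston panic (initial).
Round 2 — checking thresholds:
  Claymore: 1 of 3 neighbours < 3, holds.
  Eston: 1 of 3 neighbours < 2, holds.
  Fallow: 1 of 4 neighbours < 3, holds.
  Jarrow: 1 of 4 neighbours ≥ 1, panics.
  Newell: 1 of 2 neighbours < 2, holds.
Round 3 — checking thresholds:
  Claymore: 2 of 3 neighbours < 3, holds.
  Eston: 2 of 3 neighbours ≥ 2, panics.
  Fallow: 2 of 4 neighbours < 3, holds.
  Newell: 1 of 2 neighbours < 2, holds.
Round 4 — checking thresholds:
  Claymore: 2 of 3 neighbours < 3, holds.
  Fallow: 2 of 4 neighbours < 3, holds.
  Newell: 2 of 2 neighbours ≥ 2, panics.
Round 5 — no new panics; cascade stops.

4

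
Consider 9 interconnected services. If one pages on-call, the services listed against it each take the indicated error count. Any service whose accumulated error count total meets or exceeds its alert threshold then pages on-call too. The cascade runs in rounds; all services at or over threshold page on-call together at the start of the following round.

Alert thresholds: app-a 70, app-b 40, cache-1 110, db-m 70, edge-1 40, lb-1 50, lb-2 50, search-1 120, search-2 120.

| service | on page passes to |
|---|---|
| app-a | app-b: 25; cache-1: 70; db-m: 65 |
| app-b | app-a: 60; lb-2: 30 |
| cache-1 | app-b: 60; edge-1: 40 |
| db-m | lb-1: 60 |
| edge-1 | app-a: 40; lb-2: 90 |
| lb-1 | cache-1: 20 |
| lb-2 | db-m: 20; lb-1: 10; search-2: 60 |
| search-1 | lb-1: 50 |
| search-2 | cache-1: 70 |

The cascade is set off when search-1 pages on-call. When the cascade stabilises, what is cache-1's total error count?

20

Round 1 — search-1 pages on-call (initial).
  lb-1: +50 → 50 ≥ 50
Round 2 — lb-1 pages on-call.
  cache-1: +20 → 20 < 110
No further pages.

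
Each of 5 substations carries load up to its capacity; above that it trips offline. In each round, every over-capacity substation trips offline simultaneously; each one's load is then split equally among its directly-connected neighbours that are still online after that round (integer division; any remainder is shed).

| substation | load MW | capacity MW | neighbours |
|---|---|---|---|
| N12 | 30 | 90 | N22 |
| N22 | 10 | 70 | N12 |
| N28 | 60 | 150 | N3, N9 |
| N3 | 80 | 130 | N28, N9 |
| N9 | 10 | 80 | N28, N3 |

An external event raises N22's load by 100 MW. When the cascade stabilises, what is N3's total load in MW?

Round 1 — N22 at 110 > 70. N22 trips offline.
  N22 sheds 110 MW to N12: 110 each.
    N12: 30+110 = 140 > 90
Round 2 — N12 trips offline.
  N12 sheds 140 MW: no online neighbours, lost.
No further trips.

80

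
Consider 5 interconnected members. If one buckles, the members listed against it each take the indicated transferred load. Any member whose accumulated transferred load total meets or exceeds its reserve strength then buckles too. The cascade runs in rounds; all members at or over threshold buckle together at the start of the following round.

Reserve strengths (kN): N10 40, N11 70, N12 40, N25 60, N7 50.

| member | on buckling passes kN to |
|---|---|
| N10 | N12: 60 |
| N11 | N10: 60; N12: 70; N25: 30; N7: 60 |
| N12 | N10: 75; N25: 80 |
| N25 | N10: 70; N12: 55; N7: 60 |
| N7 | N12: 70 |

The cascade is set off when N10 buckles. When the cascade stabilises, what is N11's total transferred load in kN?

Round 1 — N10 buckles (initial).
  N12: +60 → 60 ≥ 40
Round 2 — N12 buckles.
  N25: +80 → 80 ≥ 60
Round 3 — N25 buckles.
  N7: +60 → 60 ≥ 50
Round 4 — N7 buckles.
No further bucklings.

0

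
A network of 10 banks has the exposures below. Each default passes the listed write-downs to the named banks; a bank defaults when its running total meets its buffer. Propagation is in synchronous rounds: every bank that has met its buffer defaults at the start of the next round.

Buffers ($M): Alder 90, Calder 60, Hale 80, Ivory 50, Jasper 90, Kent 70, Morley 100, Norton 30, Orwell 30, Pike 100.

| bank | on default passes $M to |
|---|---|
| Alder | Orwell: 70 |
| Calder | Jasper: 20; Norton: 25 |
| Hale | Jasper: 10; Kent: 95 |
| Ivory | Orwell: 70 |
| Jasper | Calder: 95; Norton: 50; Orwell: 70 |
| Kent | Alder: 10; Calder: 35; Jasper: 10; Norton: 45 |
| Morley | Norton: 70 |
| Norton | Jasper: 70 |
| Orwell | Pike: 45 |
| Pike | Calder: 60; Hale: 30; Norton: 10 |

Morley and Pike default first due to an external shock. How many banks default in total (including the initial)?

6

Round 1 — Morley, Pike default (initial).
  Calder: +60 → 60 ≥ 60
  Hale: +30 → 30 < 80
  Norton: +70+10 → 80 ≥ 30
Round 2 — Calder, Norton default.
  Jasper: +20+70 → 90 ≥ 90
Round 3 — Jasper defaults.
  Orwell: +70 → 70 ≥ 30
Round 4 — Orwell defaults.
No further defaults.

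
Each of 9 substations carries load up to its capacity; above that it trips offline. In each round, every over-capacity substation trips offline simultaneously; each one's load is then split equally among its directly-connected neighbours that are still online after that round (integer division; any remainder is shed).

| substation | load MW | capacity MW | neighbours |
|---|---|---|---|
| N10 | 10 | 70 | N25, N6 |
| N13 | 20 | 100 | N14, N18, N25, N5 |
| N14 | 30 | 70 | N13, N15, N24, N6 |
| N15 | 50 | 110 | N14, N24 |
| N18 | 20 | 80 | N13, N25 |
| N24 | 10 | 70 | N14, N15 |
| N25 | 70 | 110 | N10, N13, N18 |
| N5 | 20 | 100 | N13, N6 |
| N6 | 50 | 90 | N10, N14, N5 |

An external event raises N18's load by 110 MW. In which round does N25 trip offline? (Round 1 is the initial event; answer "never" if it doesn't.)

2

Round 1 — N18 at 130 > 80. N18 trips offline.
  N18 sheds 130 MW to N13, N25: 65 each.
    N13: 20+65 = 85 ≤ 100
    N25: 70+65 = 135 > 110
Round 2 — N25 trips offline.
  N25 sheds 135 MW to N10, N13: 67 each (1 lost).
    N10: 10+67 = 77 > 70
    N13: 85+67 = 152 > 100
Round 3 — N10, N13 trip offline.
  N10 sheds 77 MW to N6: 77 each.
    N6: 50+77 = 127 > 90
  N13 sheds 152 MW to N14, N5: 76 each.
    N14: 30+76 = 106 > 70
    N5: 20+76 = 96 ≤ 100
Round 4 — N14, N6 trip offline.
  N14 sheds 106 MW to N15, N24: 53 each.
    N15: 50+53 = 103 ≤ 110
    N24: 10+53 = 63 ≤ 70
  N6 sheds 127 MW to N5: 127 each.
    N5: 96+127 = 223 > 100
Round 5 — N5 trips offline.
  N5 sheds 223 MW: no online neighbours, lost.
No further trips.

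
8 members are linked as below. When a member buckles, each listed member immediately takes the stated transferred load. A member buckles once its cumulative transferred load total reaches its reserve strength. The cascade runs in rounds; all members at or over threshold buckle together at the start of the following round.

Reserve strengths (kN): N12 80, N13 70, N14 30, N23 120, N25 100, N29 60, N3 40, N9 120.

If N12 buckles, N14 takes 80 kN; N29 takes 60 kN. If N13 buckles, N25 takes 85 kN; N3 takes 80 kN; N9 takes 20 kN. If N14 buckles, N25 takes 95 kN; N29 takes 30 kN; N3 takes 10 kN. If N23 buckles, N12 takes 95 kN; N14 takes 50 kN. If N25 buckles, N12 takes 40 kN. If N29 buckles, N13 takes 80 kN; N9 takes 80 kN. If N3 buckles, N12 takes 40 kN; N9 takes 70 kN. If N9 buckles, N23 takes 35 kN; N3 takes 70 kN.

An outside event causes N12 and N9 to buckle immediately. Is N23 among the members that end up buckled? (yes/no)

no

Round 1 — N12, N9 buckle (initial).
  N14: +80 → 80 ≥ 30
  N23: +35 → 35 < 120
  N29: +60 → 60 ≥ 60
  N3: +70 → 70 ≥ 40
Round 2 — N14, N29, N3 buckle.
  N13: +80 → 80 ≥ 70
  N25: +95 → 95 < 100
Round 3 — N13 buckles.
  N25: +85 → 180 ≥ 100
Round 4 — N25 buckles.
No further bucklings.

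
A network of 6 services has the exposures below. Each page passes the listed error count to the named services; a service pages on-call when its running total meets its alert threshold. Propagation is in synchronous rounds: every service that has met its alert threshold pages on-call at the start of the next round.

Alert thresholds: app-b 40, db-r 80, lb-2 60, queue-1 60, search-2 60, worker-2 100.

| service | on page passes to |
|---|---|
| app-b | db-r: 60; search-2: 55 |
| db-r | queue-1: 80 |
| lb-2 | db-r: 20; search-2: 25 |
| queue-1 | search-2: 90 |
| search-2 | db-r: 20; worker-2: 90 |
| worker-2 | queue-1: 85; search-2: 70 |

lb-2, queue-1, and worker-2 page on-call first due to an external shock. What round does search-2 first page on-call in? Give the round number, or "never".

2

Round 1 — lb-2, queue-1, worker-2 page on-call (initial).
  db-r: +20 → 20 < 80
  search-2: +25+90+70 → 185 ≥ 60
Round 2 — search-2 pages on-call.
  db-r: +20 → 40 < 80
No further pages.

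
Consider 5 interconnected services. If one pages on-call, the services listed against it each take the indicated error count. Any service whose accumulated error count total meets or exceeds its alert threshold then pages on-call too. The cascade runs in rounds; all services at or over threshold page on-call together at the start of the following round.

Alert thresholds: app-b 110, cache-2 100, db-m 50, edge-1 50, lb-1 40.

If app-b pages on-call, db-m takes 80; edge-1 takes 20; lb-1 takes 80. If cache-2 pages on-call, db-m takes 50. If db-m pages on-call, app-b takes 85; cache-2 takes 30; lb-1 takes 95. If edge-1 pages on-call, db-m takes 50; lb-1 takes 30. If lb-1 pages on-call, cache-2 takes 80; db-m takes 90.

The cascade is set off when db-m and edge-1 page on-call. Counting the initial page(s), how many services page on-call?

Round 1 — db-m, edge-1 page on-call (initial).
  app-b: +85 → 85 < 110
  cache-2: +30 → 30 < 100
  lb-1: +95+30 → 125 ≥ 40
Round 2 — lb-1 pages on-call.
  cache-2: +80 → 110 ≥ 100
Round 3 — cache-2 pages on-call.
No further pages.

4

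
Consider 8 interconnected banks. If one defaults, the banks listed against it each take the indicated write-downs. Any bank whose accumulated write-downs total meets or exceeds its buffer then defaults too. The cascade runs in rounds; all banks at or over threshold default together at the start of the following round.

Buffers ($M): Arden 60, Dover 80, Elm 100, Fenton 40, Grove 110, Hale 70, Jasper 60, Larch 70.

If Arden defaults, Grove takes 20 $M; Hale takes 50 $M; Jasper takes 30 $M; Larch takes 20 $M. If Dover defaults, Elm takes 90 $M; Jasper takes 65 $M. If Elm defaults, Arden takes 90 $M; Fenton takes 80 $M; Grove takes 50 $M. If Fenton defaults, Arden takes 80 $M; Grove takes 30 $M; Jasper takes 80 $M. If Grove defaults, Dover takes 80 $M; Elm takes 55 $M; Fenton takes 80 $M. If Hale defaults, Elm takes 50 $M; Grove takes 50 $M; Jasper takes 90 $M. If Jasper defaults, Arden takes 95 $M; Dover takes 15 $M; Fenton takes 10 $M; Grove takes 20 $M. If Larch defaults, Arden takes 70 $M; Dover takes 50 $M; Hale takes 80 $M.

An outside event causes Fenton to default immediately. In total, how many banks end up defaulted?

Round 1 — Fenton defaults (initial).
  Arden: +80 → 80 ≥ 60
  Grove: +30 → 30 < 110
  Jasper: +80 → 80 ≥ 60
Round 2 — Arden, Jasper default.
  Dover: +15 → 15 < 80
  Grove: +20+20 → 70 < 110
  Hale: +50 → 50 < 70
  Larch: +20 → 20 < 70
No further defaults.

3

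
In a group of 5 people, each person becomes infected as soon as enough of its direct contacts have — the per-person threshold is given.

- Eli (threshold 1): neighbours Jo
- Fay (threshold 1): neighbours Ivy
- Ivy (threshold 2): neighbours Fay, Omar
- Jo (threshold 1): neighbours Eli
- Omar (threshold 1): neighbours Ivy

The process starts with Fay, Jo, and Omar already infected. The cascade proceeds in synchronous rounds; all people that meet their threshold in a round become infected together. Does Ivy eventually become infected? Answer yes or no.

yes

Round 1 — Fay, Jo, Omar become infected (initial).
Round 2 — checking thresholds:
  Eli: 1 of 1 neighbours ≥ 1, becomes infected.
  Ivy: 2 of 2 neighbours ≥ 2, becomes infected.
Round 3 — no new infections; cascade stops.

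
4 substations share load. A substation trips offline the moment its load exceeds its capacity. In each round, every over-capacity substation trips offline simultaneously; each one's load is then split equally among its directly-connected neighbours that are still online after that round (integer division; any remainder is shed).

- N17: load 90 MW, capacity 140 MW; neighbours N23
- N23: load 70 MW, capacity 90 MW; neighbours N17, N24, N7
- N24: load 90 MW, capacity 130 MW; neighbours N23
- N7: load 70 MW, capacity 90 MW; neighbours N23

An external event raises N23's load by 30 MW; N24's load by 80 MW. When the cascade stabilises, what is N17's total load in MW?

Round 1 — N23 at 100 > 90; N24 at 170 > 130. N23, N24 trip offline.
  N23 sheds 100 MW to N17, N7: 50 each.
    N17: 90+50 = 140 ≤ 140
    N7: 70+50 = 120 > 90
  N24 sheds 170 MW: no online neighbours, lost.
Round 2 — N7 trips offline.
  N7 sheds 120 MW: no online neighbours, lost.
No further trips.

140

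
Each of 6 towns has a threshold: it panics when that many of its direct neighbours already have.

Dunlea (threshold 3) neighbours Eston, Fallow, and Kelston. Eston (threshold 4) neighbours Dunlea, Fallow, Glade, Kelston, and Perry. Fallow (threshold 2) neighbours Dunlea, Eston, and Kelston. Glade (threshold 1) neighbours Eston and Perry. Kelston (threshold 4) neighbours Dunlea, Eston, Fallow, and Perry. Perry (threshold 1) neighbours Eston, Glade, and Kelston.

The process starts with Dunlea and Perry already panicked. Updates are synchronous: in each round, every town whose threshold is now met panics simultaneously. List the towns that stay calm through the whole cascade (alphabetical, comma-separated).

Round 1 — Dunlea, Perry panic (initial).
Round 2 — checking thresholds:
  Eston: 2 of 5 neighbours < 4, holds.
  Fallow: 1 of 3 neighbours < 2, holds.
  Glade: 1 of 2 neighbours ≥ 1, panics.
  Kelston: 2 of 4 neighbours < 4, holds.
Round 3 — no new panics; cascade stops.

Eston, Fallow, Kelston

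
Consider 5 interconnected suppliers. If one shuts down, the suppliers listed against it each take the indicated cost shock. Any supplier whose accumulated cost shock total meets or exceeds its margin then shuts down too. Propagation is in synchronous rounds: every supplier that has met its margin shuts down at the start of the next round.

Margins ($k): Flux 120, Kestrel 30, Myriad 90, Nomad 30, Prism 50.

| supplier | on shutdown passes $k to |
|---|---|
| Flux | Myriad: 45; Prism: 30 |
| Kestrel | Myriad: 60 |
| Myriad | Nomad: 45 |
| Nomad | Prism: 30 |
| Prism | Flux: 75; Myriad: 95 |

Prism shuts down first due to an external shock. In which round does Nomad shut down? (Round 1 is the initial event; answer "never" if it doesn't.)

3

Round 1 — Prism shuts down (initial).
  Flux: +75 → 75 < 120
  Myriad: +95 → 95 ≥ 90
Round 2 — Myriad shuts down.
  Nomad: +45 → 45 ≥ 30
Round 3 — Nomad shuts down.
No further shutdowns.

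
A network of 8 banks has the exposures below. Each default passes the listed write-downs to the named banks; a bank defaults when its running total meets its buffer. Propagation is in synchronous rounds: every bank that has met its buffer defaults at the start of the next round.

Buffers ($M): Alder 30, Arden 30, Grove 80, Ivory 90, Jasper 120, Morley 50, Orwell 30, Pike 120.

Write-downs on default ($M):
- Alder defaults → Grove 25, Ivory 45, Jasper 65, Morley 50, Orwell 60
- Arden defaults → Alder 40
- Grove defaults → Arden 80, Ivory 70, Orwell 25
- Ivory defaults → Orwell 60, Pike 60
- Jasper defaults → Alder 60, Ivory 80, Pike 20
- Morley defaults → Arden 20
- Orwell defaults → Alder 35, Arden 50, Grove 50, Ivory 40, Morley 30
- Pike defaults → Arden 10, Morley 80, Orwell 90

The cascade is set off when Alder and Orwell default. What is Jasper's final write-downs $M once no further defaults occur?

65

Round 1 — Alder, Orwell default (initial).
  Arden: +50 → 50 ≥ 30
  Grove: +25+50 → 75 < 80
  Ivory: +45+40 → 85 < 90
  Jasper: +65 → 65 < 120
  Morley: +50+30 → 80 ≥ 50
Round 2 — Arden, Morley default.
No further defaults.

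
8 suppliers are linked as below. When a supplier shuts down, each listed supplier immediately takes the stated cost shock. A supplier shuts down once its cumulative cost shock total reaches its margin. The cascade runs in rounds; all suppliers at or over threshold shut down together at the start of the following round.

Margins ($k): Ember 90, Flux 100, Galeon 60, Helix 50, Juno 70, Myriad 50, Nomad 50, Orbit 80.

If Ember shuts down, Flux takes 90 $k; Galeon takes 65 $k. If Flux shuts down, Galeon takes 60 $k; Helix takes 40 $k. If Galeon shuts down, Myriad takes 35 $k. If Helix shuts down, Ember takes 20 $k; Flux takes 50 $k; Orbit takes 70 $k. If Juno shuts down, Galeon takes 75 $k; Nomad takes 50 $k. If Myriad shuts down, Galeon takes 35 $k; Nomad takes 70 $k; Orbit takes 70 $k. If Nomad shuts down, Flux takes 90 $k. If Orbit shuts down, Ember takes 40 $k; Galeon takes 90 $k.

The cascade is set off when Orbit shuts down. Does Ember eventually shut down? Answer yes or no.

no

Round 1 — Orbit shuts down (initial).
  Ember: +40 → 40 < 90
  Galeon: +90 → 90 ≥ 60
Round 2 — Galeon shuts down.
  Myriad: +35 → 35 < 50
No further shutdowns.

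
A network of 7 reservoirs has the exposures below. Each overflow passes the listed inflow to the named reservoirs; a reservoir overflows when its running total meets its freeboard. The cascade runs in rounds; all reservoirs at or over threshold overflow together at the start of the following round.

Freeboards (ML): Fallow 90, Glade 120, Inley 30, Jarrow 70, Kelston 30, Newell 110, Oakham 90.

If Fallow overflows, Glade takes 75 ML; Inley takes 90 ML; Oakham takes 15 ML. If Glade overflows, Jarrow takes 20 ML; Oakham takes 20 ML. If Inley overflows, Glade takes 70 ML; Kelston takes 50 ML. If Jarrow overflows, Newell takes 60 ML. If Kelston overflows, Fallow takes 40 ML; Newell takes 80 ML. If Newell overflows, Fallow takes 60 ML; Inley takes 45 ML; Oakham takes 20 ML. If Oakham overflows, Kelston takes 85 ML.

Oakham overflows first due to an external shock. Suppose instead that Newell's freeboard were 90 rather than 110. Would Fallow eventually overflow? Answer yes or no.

With Newell's freeboard at 90:
Round 1 — Oakham overflows (initial).
  Kelston: +85 → 85 ≥ 30
Round 2 — Kelston overflows.
  Fallow: +40 → 40 < 90
  Newell: +80 → 80 < 90
No further overflows.

no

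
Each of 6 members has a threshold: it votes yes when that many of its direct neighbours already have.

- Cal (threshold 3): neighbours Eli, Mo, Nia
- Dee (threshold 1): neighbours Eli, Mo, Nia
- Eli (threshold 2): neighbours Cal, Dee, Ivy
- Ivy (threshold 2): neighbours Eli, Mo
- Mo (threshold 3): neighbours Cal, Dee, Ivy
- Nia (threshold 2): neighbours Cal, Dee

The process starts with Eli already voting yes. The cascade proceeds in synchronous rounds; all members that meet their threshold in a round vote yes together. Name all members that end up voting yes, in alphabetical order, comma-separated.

Round 1 — Eli votes yes (initial).
Round 2 — checking thresholds:
  Cal: 1 of 3 neighbours < 3, holds.
  Dee: 1 of 3 neighbours ≥ 1, votes yes.
  Ivy: 1 of 2 neighbours < 2, holds.
Round 3 — no new yes votes; cascade stops.

Dee, Eli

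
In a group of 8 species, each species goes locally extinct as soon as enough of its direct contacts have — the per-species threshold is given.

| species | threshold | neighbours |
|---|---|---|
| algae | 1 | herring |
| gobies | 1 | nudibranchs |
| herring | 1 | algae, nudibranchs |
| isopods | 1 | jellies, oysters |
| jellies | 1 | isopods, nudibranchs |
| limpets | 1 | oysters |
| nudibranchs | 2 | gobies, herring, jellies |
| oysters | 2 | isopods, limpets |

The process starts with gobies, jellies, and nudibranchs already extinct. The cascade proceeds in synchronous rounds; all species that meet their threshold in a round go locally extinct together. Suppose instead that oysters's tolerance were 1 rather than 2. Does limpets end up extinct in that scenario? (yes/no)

With oysters's tolerance at 1:
Round 1 — gobies, jellies, nudibranchs go locally extinct (initial).
Round 2 — checking thresholds:
  herring: 1 of 2 neighbours ≥ 1, goes locally extinct.
  isopods: 1 of 2 neighbours ≥ 1, goes locally extinct.
Round 3 — checking thresholds:
  algae: 1 of 1 neighbours ≥ 1, goes locally extinct.
  oysters: 1 of 2 neighbours ≥ 1, goes locally extinct.
Round 4 — checking thresholds:
  limpets: 1 of 1 neighbours ≥ 1, goes locally extinct.
Round 5 — no new extinctions; cascade stops.

yes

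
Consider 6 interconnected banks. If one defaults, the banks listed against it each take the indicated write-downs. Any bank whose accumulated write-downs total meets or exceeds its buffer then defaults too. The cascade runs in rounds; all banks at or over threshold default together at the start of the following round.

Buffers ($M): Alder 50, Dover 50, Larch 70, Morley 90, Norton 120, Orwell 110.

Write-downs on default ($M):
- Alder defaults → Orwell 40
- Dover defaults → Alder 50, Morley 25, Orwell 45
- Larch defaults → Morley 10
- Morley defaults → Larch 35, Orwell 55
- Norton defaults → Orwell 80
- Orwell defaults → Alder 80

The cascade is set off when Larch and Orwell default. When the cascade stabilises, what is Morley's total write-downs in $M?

Round 1 — Larch, Orwell default (initial).
  Alder: +80 → 80 ≥ 50
  Morley: +10 → 10 < 90
Round 2 — Alder defaults.
No further defaults.

10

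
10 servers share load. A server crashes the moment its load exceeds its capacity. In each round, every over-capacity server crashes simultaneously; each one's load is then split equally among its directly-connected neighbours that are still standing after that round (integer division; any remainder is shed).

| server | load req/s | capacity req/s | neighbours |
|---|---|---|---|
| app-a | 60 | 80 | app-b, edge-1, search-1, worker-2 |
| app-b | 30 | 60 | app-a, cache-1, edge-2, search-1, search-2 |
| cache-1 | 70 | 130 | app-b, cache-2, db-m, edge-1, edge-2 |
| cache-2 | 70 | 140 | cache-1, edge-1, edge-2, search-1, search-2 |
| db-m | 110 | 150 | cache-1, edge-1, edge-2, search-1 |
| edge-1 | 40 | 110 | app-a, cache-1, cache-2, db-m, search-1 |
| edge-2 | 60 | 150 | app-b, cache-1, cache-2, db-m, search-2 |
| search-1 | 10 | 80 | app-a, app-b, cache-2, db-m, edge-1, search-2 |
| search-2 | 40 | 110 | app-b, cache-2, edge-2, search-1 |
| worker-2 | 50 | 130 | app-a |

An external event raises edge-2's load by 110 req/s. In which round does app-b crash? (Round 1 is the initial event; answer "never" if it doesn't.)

2

Round 1 — edge-2 at 170 > 150. edge-2 crashes.
  edge-2 sheds 170 req/s to app-b, cache-1, cache-2, db-m, search-2: 34 each.
    app-b: 30+34 = 64 > 60
    cache-1: 70+34 = 104 ≤ 130
    cache-2: 70+34 = 104 ≤ 140
    db-m: 110+34 = 144 ≤ 150
    search-2: 40+34 = 74 ≤ 110
Round 2 — app-b crashes.
  app-b sheds 64 req/s to app-a, cache-1, search-1, search-2: 16 each.
    app-a: 60+16 = 76 ≤ 80
    cache-1: 104+16 = 120 ≤ 130
    search-1: 10+16 = 26 ≤ 80
    search-2: 74+16 = 90 ≤ 110
No further crashes.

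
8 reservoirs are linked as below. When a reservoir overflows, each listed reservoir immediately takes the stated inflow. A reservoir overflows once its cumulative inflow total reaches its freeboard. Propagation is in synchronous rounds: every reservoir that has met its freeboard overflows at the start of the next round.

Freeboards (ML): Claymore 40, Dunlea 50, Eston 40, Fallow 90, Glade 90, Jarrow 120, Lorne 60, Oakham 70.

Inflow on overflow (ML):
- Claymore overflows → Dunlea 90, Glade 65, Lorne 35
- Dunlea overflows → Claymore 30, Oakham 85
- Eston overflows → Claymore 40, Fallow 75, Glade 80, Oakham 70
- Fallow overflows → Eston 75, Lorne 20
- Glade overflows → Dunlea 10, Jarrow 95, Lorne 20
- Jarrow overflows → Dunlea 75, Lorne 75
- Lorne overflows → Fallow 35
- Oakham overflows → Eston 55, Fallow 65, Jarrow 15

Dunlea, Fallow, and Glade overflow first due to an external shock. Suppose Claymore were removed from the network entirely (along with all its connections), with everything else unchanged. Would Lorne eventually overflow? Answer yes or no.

With Claymore removed:
Round 1 — Dunlea, Fallow, Glade overflow (initial).
  Eston: +75 → 75 ≥ 40
  Jarrow: +95 → 95 < 120
  Lorne: +20+20 → 40 < 60
  Oakham: +85 → 85 ≥ 70
Round 2 — Eston, Oakham overflow.
  Jarrow: +15 → 110 < 120
No further overflows.

no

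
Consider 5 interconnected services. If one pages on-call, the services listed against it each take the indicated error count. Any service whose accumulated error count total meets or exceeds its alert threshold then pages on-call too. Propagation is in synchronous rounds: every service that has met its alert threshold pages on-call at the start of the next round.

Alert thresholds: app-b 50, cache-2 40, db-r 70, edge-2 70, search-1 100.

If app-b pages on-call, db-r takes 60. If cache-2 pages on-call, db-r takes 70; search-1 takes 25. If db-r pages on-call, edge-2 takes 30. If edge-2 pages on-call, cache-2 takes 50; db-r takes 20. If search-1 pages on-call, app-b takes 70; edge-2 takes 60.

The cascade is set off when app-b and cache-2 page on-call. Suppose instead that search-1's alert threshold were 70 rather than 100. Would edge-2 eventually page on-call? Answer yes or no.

With search-1's alert threshold at 70:
Round 1 — app-b, cache-2 page on-call (initial).
  db-r: +60+70 → 130 ≥ 70
  search-1: +25 → 25 < 70
Round 2 — db-r pages on-call.
  edge-2: +30 → 30 < 70
No further pages.

no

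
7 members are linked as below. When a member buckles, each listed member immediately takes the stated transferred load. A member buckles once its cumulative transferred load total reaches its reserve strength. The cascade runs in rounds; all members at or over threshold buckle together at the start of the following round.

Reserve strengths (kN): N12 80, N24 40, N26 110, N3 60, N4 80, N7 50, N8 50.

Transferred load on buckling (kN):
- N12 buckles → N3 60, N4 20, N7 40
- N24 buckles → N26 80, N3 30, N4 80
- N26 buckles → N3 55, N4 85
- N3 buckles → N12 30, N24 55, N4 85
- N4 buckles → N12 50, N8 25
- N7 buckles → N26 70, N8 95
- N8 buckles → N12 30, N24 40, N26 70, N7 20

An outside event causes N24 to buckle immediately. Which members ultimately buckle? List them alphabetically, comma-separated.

Round 1 — N24 buckles (initial).
  N26: +80 → 80 < 110
  N3: +30 → 30 < 60
  N4: +80 → 80 ≥ 80
Round 2 — N4 buckles.
  N12: +50 → 50 < 80
  N8: +25 → 25 < 50
No further bucklings.

N24, N4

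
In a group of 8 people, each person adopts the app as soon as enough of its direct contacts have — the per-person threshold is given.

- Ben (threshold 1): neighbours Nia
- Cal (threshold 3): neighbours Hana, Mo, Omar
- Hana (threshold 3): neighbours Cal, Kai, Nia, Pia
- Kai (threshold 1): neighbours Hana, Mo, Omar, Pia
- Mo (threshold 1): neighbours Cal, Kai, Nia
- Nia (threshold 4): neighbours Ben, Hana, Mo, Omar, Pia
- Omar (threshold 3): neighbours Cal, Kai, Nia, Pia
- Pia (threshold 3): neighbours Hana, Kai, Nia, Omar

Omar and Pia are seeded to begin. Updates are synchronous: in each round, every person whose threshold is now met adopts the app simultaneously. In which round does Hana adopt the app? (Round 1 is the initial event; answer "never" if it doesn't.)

never

Round 1 — Omar, Pia adopt the app (initial).
Round 2 — checking thresholds:
  Cal: 1 of 3 neighbours < 3, not yet.
  Hana: 1 of 4 neighbours < 3, not yet.
  Kai: 2 of 4 neighbours ≥ 1, adopts the app.
  Nia: 2 of 5 neighbours < 4, not yet.
Round 3 — checking thresholds:
  Cal: 1 of 3 neighbours < 3, not yet.
  Hana: 2 of 4 neighbours < 3, not yet.
  Mo: 1 of 3 neighbours ≥ 1, adopts the app.
  Nia: 2 of 5 neighbours < 4, not yet.
Round 4 — no new adoptions; cascade stops.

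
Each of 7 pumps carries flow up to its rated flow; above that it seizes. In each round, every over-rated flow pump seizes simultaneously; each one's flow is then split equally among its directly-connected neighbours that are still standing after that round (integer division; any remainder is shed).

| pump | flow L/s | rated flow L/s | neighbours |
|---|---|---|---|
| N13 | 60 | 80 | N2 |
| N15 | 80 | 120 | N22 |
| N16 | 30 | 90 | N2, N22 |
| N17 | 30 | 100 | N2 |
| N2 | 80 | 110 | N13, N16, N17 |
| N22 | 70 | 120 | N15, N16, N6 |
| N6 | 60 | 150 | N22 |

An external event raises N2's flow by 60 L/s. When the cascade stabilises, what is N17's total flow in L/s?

Round 1 — N2 at 140 > 110. N2 seizes.
  N2 sheds 140 L/s to N13, N16, N17: 46 each (2 lost).
    N13: 60+46 = 106 > 80
    N16: 30+46 = 76 ≤ 90
    N17: 30+46 = 76 ≤ 100
Round 2 — N13 seizes.
  N13 sheds 106 L/s: no online neighbours, lost.
No further seizures.

76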